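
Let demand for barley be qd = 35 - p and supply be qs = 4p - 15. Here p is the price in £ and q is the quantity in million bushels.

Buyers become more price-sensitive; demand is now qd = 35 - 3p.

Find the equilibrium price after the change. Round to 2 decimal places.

Solve the original market: 35 - p = 4p - 15, hence p = 10 and q = 25.
The shock moves the curves to qd = 35 - 3p and qs = 4p - 15.
New equilibrium: 35 - 3p = 4p - 15 ⇒ 50 = 7p ⇒ p = 50/7 ≈ 7.1429, q = 95/7 ≈ 13.5714.

7.14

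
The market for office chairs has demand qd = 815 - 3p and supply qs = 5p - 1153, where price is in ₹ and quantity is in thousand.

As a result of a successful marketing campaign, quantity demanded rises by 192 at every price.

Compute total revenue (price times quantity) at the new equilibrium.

Before the shock: 815 - 3p = 5p - 1153 ⇒ 1968 = 8p ⇒ p = 246, q = 77.
After the shift, demand is qd = 1007 - 3p and supply is qs = 5p - 1153.
Setting them equal: 1007 - 3p = 5p - 1153 → 2160 = 8p, so p = 270 and q = 197.
New expenditure = 270 × 197 = 53190.

53190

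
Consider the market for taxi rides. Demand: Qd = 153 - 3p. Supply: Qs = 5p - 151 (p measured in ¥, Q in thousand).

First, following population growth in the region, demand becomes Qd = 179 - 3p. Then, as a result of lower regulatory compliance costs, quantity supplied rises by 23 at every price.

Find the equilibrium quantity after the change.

Original equilibrium: 153 - 3p = 5p - 151 gives 304 = 8p, so p = 38 and Q = 39.
With the change applied: demand Qd = 179 - 3p, supply Qs = 5p - 128.
Clearing the new market: 179 - 3p = 5p - 128, so p = 38.375 and Q = 63.875.

63.875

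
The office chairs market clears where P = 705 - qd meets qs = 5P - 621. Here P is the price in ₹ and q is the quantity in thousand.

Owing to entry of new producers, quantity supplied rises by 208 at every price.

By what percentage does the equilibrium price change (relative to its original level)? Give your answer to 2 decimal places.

-15.69

Before the shock: 705 - P = 5P - 621 ⇒ 1326 = 6P ⇒ P = 221, q = 484.
With the change applied: demand qd = 705 - P, supply qs = 5P - 413.
New equilibrium: 705 - P = 5P - 413 ⇒ 1118 = 6P ⇒ P = 559/3 ≈ 186.3333, q = 1556/3 ≈ 518.6667.
%ΔP = (186.3333 − 221) / 221 × 100 = -15.69%.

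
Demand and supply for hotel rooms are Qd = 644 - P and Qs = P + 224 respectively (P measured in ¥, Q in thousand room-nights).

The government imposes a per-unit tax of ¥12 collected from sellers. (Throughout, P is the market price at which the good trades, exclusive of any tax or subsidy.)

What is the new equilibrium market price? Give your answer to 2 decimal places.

216.00

Initially, 644 - P = P + 224, so 420 = 2P and P = 210, Q = 434.
Since sellers keep the price net of the tax, the effective supply curve becomes Qs = P + 212.
New equilibrium: 644 - P = P + 212 ⇒ 432 = 2P ⇒ P = 216, Q = 428.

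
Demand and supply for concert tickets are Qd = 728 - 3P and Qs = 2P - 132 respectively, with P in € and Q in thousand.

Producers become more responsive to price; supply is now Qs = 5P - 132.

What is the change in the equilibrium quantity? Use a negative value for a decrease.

Solve the original market: 728 - 3P = 2P - 132, hence P = 172 and Q = 212.
After the shift, demand is Qd = 728 - 3P and supply is Qs = 5P - 132.
Setting them equal: 728 - 3P = 5P - 132 → 860 = 8P, so P = 107.5 and Q = 405.5.
ΔQ = 405.5 − 212 = +193.5.

+193.5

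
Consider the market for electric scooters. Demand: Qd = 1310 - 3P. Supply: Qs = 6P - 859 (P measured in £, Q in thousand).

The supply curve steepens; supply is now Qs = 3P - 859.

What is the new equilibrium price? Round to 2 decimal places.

361.50

Solve the original market: 1310 - 3P = 6P - 859, hence P = 241 and Q = 587.
After the shift, demand is Qd = 1310 - 3P and supply is Qs = 3P - 859.
Setting them equal: 1310 - 3P = 3P - 859 → 2169 = 6P, so P = 361.5 and Q = 225.5.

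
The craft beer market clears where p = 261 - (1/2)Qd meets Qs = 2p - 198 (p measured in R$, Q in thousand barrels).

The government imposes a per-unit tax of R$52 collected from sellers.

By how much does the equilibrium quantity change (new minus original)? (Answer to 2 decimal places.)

-52.00

Initially, 522 - 2p = 2p - 198, so 720 = 4p and p = 180, Q = 162.
Since sellers keep the price net of the tax, the effective supply curve becomes Qs = 2p - 302.
New equilibrium: 522 - 2p = 2p - 302 ⇒ 824 = 4p ⇒ p = 206, Q = 110.
ΔQ = 110 − 162 = -52.00.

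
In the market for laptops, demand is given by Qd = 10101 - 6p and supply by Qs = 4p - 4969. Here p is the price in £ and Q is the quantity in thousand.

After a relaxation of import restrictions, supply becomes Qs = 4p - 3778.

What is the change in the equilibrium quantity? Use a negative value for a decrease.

Original equilibrium: 10101 - 6p = 4p - 4969 gives 15070 = 10p, so p = 1507 and Q = 1059.
The new curves are Qd = 10101 - 6p (demand) and Qs = 4p - 3778 (supply).
Setting them equal: 10101 - 6p = 4p - 3778 → 13879 = 10p, so p = 1387.9 and Q = 1773.6.
ΔQ = 1773.6 − 1059 = +714.6.

+714.6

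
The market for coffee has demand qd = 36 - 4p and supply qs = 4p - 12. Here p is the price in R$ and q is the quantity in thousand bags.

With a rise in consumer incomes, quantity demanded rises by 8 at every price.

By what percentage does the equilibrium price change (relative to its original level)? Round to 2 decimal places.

Solve the original market: 36 - 4p = 4p - 12, hence p = 6 and q = 12.
The new curves are qd = 44 - 4p (demand) and qs = 4p - 12 (supply).
Clearing the new market: 44 - 4p = 4p - 12, so p = 7 and q = 16.
%Δp = (7 − 6) / 6 × 100 = +16.67%.

+16.67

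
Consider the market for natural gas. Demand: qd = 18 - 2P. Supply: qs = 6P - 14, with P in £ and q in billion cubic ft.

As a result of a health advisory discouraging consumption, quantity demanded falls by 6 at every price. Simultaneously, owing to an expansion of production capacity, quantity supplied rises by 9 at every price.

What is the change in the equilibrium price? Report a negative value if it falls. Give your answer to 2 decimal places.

-1.88

Initially, 18 - 2P = 6P - 14, so 32 = 8P and P = 4, q = 10.
After the shift, demand is qd = 12 - 2P and supply is qs = 6P - 5.
Clearing the new market: 12 - 2P = 6P - 5, so P = 2.125 and q = 7.75.
ΔP = 2.125 − 4 = -1.88.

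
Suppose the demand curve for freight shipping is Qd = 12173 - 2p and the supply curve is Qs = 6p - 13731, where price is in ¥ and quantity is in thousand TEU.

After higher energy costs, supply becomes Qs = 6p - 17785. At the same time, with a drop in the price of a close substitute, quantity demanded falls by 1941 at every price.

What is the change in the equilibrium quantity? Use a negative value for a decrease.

Before the shock: 12173 - 2p = 6p - 13731 ⇒ 25904 = 8p ⇒ p = 3238, Q = 5697.
With the change applied: demand Qd = 10232 - 2p, supply Qs = 6p - 17785.
Setting them equal: 10232 - 2p = 6p - 17785 → 28017 = 8p, so p = 3502.125 and Q = 3227.75.
ΔQ = 3227.75 − 5697 = -2469.25.

-2469.25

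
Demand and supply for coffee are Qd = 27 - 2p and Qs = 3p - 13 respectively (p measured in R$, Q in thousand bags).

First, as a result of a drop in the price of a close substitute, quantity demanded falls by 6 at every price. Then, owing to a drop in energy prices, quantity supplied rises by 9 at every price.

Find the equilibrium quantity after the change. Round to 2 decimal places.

11.00

Original equilibrium: 27 - 2p = 3p - 13 gives 40 = 5p, so p = 8 and Q = 11.
The new curves are Qd = 21 - 2p (demand) and Qs = 3p - 4 (supply).
Setting them equal: 21 - 2p = 3p - 4 → 25 = 5p, so p = 5 and Q = 11.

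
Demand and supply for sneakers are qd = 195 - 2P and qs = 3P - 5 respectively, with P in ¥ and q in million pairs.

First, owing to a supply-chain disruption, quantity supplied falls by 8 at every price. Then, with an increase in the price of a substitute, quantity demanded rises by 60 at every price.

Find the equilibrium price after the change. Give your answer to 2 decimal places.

Original equilibrium: 195 - 2P = 3P - 5 gives 200 = 5P, so P = 40 and q = 115.
The shock moves the curves to qd = 255 - 2P and qs = 3P - 13.
Clearing the new market: 255 - 2P = 3P - 13, so P = 53.6 and q = 147.8.

53.60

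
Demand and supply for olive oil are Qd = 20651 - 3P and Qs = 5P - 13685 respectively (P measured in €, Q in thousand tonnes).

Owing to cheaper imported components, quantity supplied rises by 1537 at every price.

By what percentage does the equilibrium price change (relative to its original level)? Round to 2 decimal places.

Original equilibrium: 20651 - 3P = 5P - 13685 gives 34336 = 8P, so P = 4292 and Q = 7775.
The shock moves the curves to Qd = 20651 - 3P and Qs = 5P - 12148.
Equate the new curves: 20651 - 3P = 5P - 12148, giving 32799 = 8P, P = 4099.875, Q = 8351.375.
%ΔP = (4099.875 − 4292) / 4292 × 100 = -4.48%.

-4.48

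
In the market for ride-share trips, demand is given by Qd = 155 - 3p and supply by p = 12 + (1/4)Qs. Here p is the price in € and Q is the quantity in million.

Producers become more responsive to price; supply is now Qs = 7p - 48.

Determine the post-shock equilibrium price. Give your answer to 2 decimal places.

20.30

Original equilibrium: 155 - 3p = 4p - 48 gives 203 = 7p, so p = 29 and Q = 68.
With the change applied: demand Qd = 155 - 3p, supply Qs = 7p - 48.
Clearing the new market: 155 - 3p = 7p - 48, so p = 20.3 and Q = 94.1.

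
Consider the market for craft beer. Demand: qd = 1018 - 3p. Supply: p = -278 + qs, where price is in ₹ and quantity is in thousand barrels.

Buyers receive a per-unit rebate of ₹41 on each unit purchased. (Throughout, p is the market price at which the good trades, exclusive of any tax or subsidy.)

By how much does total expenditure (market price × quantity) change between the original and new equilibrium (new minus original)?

+20871.5625

Initially, 1018 - 3p = p + 278, so 740 = 4p and p = 185, q = 463.
Since buyers' out-of-pocket price is the market price minus the rebate, the effective demand curve becomes qd = 1141 - 3p.
New equilibrium: 1141 - 3p = p + 278 ⇒ 863 = 4p ⇒ p = 215.75, q = 493.75.
Expenditure moves from 185×463 = 85655 to 215.75×493.75 = 106526.5625; change = +20871.5625.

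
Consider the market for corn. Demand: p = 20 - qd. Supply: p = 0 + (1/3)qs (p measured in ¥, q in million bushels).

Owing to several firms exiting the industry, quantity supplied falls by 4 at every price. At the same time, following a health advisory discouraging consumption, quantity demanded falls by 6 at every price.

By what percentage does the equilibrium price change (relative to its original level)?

Initially, 20 - p = 3p, so 20 = 4p and p = 5, q = 15.
With the change applied: demand qd = 14 - p, supply qs = 3p - 4.
Equate the new curves: 14 - p = 3p - 4, giving 18 = 4p, p = 4.5, q = 9.5.
%Δp = (4.5 − 5) / 5 × 100 = -10%.

-10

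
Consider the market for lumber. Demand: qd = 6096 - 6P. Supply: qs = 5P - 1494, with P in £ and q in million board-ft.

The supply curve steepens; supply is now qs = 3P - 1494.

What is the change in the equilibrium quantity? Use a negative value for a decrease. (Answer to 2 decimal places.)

Solve the original market: 6096 - 6P = 5P - 1494, hence P = 690 and q = 1956.
The new curves are qd = 6096 - 6P (demand) and qs = 3P - 1494 (supply).
New equilibrium: 6096 - 6P = 3P - 1494 ⇒ 7590 = 9P ⇒ P = 2530/3 ≈ 843.3333, q = 1036.
Δq = 1036 − 1956 = -920.00.

-920.00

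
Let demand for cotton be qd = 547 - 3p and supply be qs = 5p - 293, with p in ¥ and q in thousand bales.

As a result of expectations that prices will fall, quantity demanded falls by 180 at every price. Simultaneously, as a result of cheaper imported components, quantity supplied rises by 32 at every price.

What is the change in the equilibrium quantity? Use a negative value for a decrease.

-100.5

Original equilibrium: 547 - 3p = 5p - 293 gives 840 = 8p, so p = 105 and q = 232.
After the shift, demand is qd = 367 - 3p and supply is qs = 5p - 261.
New equilibrium: 367 - 3p = 5p - 261 ⇒ 628 = 8p ⇒ p = 78.5, q = 131.5.
Δq = 131.5 − 232 = -100.5.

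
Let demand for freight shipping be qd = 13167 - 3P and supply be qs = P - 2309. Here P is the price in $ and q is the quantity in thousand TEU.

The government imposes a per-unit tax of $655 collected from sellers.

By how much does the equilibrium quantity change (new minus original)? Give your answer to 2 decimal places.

-491.25

Before the shock: 13167 - 3P = P - 2309 ⇒ 15476 = 4P ⇒ P = 3869, q = 1560.
Since sellers keep the price net of the tax, the effective supply curve becomes qs = P - 2964.
Clearing the new market: 13167 - 3P = P - 2964, so P = 4032.75 and q = 1068.75.
Δq = 1068.75 − 1560 = -491.25.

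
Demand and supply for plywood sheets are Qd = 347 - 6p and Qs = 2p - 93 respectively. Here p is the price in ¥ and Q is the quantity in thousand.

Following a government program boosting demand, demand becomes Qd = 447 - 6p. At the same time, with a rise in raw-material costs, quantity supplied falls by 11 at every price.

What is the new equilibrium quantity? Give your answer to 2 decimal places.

33.75

Original equilibrium: 347 - 6p = 2p - 93 gives 440 = 8p, so p = 55 and Q = 17.
After the shift, demand is Qd = 447 - 6p and supply is Qs = 2p - 104.
Clearing the new market: 447 - 6p = 2p - 104, so p = 68.875 and Q = 33.75.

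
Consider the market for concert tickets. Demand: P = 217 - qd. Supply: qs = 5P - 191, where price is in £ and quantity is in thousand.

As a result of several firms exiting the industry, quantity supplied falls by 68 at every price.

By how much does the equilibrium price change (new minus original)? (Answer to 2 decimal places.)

+11.33

Initially, 217 - P = 5P - 191, so 408 = 6P and P = 68, q = 149.
The new curves are qd = 217 - P (demand) and qs = 5P - 259 (supply).
Equate the new curves: 217 - P = 5P - 259, giving 476 = 6P, P = 238/3 ≈ 79.3333, q = 413/3 ≈ 137.6667.
ΔP = 79.3333 − 68 = +11.33.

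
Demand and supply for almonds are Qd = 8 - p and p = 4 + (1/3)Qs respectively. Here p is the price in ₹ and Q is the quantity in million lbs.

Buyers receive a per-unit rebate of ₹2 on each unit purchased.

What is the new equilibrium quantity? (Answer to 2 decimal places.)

4.50

Original equilibrium: 8 - p = 3p - 12 gives 20 = 4p, so p = 5 and Q = 3.
Since buyers' out-of-pocket price is the market price minus the rebate, the effective demand curve becomes Qd = 10 - p.
Setting them equal: 10 - p = 3p - 12 → 22 = 4p, so p = 5.5 and Q = 4.5.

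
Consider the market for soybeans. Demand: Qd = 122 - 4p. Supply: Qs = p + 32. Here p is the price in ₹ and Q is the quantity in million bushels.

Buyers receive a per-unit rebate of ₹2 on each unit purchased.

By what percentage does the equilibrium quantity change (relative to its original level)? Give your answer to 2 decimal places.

Before the shock: 122 - 4p = p + 32 ⇒ 90 = 5p ⇒ p = 18, Q = 50.
Since buyers' out-of-pocket price is the market price minus the rebate, the effective demand curve becomes Qd = 130 - 4p.
Clearing the new market: 130 - 4p = p + 32, so p = 19.6 and Q = 51.6.
%ΔQ = (51.6 − 50) / 50 × 100 = +3.20%.

+3.20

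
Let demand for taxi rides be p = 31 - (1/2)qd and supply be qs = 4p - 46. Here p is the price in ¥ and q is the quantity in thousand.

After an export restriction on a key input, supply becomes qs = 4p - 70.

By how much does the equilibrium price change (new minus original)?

Before the shock: 62 - 2p = 4p - 46 ⇒ 108 = 6p ⇒ p = 18, q = 26.
The shock moves the curves to qd = 62 - 2p and qs = 4p - 70.
Setting them equal: 62 - 2p = 4p - 70 → 132 = 6p, so p = 22 and q = 18.
Δp = 22 − 18 = +4.

+4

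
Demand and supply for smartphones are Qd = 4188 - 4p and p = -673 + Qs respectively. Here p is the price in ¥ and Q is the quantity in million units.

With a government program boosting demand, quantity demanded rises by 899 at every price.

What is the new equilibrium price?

Original equilibrium: 4188 - 4p = p + 673 gives 3515 = 5p, so p = 703 and Q = 1376.
With the change applied: demand Qd = 5087 - 4p, supply Qs = p + 673.
Equate the new curves: 5087 - 4p = p + 673, giving 4414 = 5p, p = 882.8, Q = 1555.8.

882.8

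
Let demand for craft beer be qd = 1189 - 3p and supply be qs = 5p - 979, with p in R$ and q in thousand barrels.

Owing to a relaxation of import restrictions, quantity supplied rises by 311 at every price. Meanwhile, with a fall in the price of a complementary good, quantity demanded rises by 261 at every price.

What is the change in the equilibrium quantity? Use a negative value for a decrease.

Initially, 1189 - 3p = 5p - 979, so 2168 = 8p and p = 271, q = 376.
The new curves are qd = 1450 - 3p (demand) and qs = 5p - 668 (supply).
Equate the new curves: 1450 - 3p = 5p - 668, giving 2118 = 8p, p = 264.75, q = 655.75.
Δq = 655.75 − 376 = +279.75.

+279.75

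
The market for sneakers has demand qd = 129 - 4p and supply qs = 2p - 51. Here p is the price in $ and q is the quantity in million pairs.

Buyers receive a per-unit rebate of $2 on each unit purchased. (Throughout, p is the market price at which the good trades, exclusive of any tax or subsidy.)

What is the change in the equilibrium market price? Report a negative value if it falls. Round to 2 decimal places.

Original equilibrium: 129 - 4p = 2p - 51 gives 180 = 6p, so p = 30 and q = 9.
Since buyers' out-of-pocket price is the market price minus the rebate, the effective demand curve becomes qd = 137 - 4p.
Setting them equal: 137 - 4p = 2p - 51 → 188 = 6p, so p = 94/3 ≈ 31.3333 and q = 35/3 ≈ 11.6667.
Δp = 31.3333 − 30 = +1.33.

+1.33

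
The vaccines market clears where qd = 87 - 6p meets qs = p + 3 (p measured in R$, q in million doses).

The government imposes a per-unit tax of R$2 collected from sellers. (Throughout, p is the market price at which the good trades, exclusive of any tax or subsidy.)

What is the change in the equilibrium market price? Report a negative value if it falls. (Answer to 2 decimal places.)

+0.29

Original equilibrium: 87 - 6p = p + 3 gives 84 = 7p, so p = 12 and q = 15.
Since sellers keep the price net of the tax, the effective supply curve becomes qs = p + 1.
Setting them equal: 87 - 6p = p + 1 → 86 = 7p, so p = 86/7 ≈ 12.2857 and q = 93/7 ≈ 13.2857.
Δp = 12.2857 − 12 = +0.29.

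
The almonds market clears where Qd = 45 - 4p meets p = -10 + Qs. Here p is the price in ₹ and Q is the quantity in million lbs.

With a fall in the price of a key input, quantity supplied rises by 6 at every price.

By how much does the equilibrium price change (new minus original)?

-1.2

Original equilibrium: 45 - 4p = p + 10 gives 35 = 5p, so p = 7 and Q = 17.
With the change applied: demand Qd = 45 - 4p, supply Qs = p + 16.
Equate the new curves: 45 - 4p = p + 16, giving 29 = 5p, p = 5.8, Q = 21.8.
Δp = 5.8 − 7 = -1.2.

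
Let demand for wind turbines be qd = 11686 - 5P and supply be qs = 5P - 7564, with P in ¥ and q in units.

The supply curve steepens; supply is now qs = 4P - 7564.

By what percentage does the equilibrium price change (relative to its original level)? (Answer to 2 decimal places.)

+11.11

Original equilibrium: 11686 - 5P = 5P - 7564 gives 19250 = 10P, so P = 1925 and q = 2061.
After the shift, demand is qd = 11686 - 5P and supply is qs = 4P - 7564.
Setting them equal: 11686 - 5P = 4P - 7564 → 19250 = 9P, so P = 19250/9 ≈ 2138.8889 and q = 8924/9 ≈ 991.5556.
%ΔP = (2138.8889 − 1925) / 1925 × 100 = +11.11%.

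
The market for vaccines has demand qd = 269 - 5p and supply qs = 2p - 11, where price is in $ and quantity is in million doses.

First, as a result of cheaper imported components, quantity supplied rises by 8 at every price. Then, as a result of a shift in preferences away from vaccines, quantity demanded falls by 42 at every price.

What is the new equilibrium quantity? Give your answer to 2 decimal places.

62.71

Solve the original market: 269 - 5p = 2p - 11, hence p = 40 and q = 69.
With the change applied: demand qd = 227 - 5p, supply qs = 2p - 3.
Setting them equal: 227 - 5p = 2p - 3 → 230 = 7p, so p = 230/7 ≈ 32.8571 and q = 439/7 ≈ 62.7143.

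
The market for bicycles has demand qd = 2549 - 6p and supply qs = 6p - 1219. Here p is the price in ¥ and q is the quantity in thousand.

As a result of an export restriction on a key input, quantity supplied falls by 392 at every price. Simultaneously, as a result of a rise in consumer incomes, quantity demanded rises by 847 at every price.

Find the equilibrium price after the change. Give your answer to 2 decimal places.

Initially, 2549 - 6p = 6p - 1219, so 3768 = 12p and p = 314, q = 665.
With the change applied: demand qd = 3396 - 6p, supply qs = 6p - 1611.
Clearing the new market: 3396 - 6p = 6p - 1611, so p = 417.25 and q = 892.5.

417.25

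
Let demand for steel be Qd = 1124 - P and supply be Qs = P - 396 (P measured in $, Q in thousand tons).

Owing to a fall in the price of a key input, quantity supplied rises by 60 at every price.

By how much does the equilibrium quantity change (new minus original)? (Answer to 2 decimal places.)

Before the shock: 1124 - P = P - 396 ⇒ 1520 = 2P ⇒ P = 760, Q = 364.
The shock moves the curves to Qd = 1124 - P and Qs = P - 336.
New equilibrium: 1124 - P = P - 336 ⇒ 1460 = 2P ⇒ P = 730, Q = 394.
ΔQ = 394 − 364 = +30.00.

+30.00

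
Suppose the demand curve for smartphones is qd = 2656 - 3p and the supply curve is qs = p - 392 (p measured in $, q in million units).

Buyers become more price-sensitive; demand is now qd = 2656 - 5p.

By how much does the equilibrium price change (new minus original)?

Solve the original market: 2656 - 3p = p - 392, hence p = 762 and q = 370.
After the shift, demand is qd = 2656 - 5p and supply is qs = p - 392.
Equate the new curves: 2656 - 5p = p - 392, giving 3048 = 6p, p = 508, q = 116.
Δp = 508 − 762 = -254.

-254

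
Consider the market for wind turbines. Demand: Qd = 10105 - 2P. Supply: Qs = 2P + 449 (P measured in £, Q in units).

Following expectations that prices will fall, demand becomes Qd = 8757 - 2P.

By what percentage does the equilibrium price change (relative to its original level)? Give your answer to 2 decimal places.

-13.96

Before the shock: 10105 - 2P = 2P + 449 ⇒ 9656 = 4P ⇒ P = 2414, Q = 5277.
After the shift, demand is Qd = 8757 - 2P and supply is Qs = 2P + 449.
Equate the new curves: 8757 - 2P = 2P + 449, giving 8308 = 4P, P = 2077, Q = 4603.
%ΔP = (2077 − 2414) / 2414 × 100 = -13.96%.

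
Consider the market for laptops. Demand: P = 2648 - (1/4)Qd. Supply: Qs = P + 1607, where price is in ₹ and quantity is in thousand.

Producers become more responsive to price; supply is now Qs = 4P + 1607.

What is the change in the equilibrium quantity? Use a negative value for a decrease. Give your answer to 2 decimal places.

+2695.50

Initially, 10592 - 4P = P + 1607, so 8985 = 5P and P = 1797, Q = 3404.
The new curves are Qd = 10592 - 4P (demand) and Qs = 4P + 1607 (supply).
Equate the new curves: 10592 - 4P = 4P + 1607, giving 8985 = 8P, P = 1123.125, Q = 6099.5.
ΔQ = 6099.5 − 3404 = +2695.50.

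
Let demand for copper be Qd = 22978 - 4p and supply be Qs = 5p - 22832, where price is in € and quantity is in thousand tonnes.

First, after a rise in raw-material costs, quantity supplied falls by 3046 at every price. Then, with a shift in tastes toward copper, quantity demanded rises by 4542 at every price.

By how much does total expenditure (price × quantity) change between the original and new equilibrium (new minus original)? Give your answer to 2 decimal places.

Initially, 22978 - 4p = 5p - 22832, so 45810 = 9p and p = 5090, Q = 2618.
After the shift, demand is Qd = 27520 - 4p and supply is Qs = 5p - 25878.
Setting them equal: 27520 - 4p = 5p - 25878 → 53398 = 9p, so p = 53398/9 ≈ 5933.1111 and Q = 34088/9 ≈ 3787.5556.
Expenditure moves from 5090×2618 = 13325620 to 5933.1111×3787.5556 = 22471987.9506; change = +9146367.95.

+9146367.95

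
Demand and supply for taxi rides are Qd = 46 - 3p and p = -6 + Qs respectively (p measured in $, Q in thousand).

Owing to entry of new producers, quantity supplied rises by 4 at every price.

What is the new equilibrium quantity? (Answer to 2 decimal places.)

Solve the original market: 46 - 3p = p + 6, hence p = 10 and Q = 16.
The shock moves the curves to Qd = 46 - 3p and Qs = p + 10.
Clearing the new market: 46 - 3p = p + 10, so p = 9 and Q = 19.

19.00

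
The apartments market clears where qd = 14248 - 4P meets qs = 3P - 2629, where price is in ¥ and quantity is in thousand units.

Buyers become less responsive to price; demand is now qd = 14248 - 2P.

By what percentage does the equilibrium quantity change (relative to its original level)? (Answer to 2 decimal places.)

Solve the original market: 14248 - 4P = 3P - 2629, hence P = 2411 and q = 4604.
With the change applied: demand qd = 14248 - 2P, supply qs = 3P - 2629.
Clearing the new market: 14248 - 2P = 3P - 2629, so P = 3375.4 and q = 7497.2.
%Δq = (7497.2 − 4604) / 4604 × 100 = +62.84%.

+62.84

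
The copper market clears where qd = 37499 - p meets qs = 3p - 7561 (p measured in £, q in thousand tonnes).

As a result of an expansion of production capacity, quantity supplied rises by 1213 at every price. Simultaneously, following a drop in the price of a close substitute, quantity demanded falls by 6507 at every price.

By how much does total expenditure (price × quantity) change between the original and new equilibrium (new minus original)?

Before the shock: 37499 - p = 3p - 7561 ⇒ 45060 = 4p ⇒ p = 11265, q = 26234.
After the shift, demand is qd = 30992 - p and supply is qs = 3p - 6348.
Equate the new curves: 30992 - p = 3p - 6348, giving 37340 = 4p, p = 9335, q = 21657.
Expenditure moves from 11265×26234 = 295526010 to 9335×21657 = 202168095; change = -93357915.

-93357915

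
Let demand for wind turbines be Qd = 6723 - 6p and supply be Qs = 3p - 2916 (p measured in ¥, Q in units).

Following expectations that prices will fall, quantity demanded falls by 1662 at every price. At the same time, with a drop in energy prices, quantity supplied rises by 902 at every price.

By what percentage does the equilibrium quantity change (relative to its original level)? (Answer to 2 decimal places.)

Original equilibrium: 6723 - 6p = 3p - 2916 gives 9639 = 9p, so p = 1071 and Q = 297.
After the shift, demand is Qd = 5061 - 6p and supply is Qs = 3p - 2014.
Setting them equal: 5061 - 6p = 3p - 2014 → 7075 = 9p, so p = 7075/9 ≈ 786.1111 and Q = 1033/3 ≈ 344.3333.
%ΔQ = (344.3333 − 297) / 297 × 100 = +15.94%.

+15.94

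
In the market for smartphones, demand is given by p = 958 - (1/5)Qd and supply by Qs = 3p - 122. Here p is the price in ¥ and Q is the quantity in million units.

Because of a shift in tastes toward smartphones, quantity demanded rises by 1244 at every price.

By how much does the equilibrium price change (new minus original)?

Original equilibrium: 4790 - 5p = 3p - 122 gives 4912 = 8p, so p = 614 and Q = 1720.
The new curves are Qd = 6034 - 5p (demand) and Qs = 3p - 122 (supply).
Clearing the new market: 6034 - 5p = 3p - 122, so p = 769.5 and Q = 2186.5.
Δp = 769.5 − 614 = +155.5.

+155.5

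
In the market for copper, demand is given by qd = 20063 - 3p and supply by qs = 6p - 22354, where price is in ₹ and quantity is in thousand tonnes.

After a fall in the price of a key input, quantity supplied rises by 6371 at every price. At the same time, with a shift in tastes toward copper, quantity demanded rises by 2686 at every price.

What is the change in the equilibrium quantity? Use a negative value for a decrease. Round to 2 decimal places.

+3914.33

Solve the original market: 20063 - 3p = 6p - 22354, hence p = 4713 and q = 5924.
The new curves are qd = 22749 - 3p (demand) and qs = 6p - 15983 (supply).
New equilibrium: 22749 - 3p = 6p - 15983 ⇒ 38732 = 9p ⇒ p = 38732/9 ≈ 4303.5556, q = 29515/3 ≈ 9838.3333.
Δq = 9838.3333 − 5924 = +3914.33.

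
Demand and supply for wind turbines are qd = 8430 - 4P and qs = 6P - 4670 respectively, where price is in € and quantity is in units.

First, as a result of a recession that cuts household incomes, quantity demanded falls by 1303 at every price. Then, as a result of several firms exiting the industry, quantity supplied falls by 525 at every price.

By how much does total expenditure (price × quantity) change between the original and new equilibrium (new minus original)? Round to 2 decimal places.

-1470277.96

Initially, 8430 - 4P = 6P - 4670, so 13100 = 10P and P = 1310, q = 3190.
The new curves are qd = 7127 - 4P (demand) and qs = 6P - 5195 (supply).
New equilibrium: 7127 - 4P = 6P - 5195 ⇒ 12322 = 10P ⇒ P = 1232.2, q = 2198.2.
Expenditure moves from 1310×3190 = 4178900 to 1232.2×2198.2 = 2708622.04; change = -1470277.96.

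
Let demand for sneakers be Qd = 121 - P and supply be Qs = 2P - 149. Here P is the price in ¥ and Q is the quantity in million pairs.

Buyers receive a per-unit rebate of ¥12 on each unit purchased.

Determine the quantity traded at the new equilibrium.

Initially, 121 - P = 2P - 149, so 270 = 3P and P = 90, Q = 31.
Since buyers' out-of-pocket price is the market price minus the rebate, the effective demand curve becomes Qd = 133 - P.
Setting them equal: 133 - P = 2P - 149 → 282 = 3P, so P = 94 and Q = 39.

39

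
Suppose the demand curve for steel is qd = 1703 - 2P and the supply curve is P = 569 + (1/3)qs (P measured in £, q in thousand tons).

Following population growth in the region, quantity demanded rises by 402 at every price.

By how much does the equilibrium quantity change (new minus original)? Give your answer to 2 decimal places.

Original equilibrium: 1703 - 2P = 3P - 1707 gives 3410 = 5P, so P = 682 and q = 339.
After the shift, demand is qd = 2105 - 2P and supply is qs = 3P - 1707.
Equate the new curves: 2105 - 2P = 3P - 1707, giving 3812 = 5P, P = 762.4, q = 580.2.
Δq = 580.2 − 339 = +241.20.

+241.20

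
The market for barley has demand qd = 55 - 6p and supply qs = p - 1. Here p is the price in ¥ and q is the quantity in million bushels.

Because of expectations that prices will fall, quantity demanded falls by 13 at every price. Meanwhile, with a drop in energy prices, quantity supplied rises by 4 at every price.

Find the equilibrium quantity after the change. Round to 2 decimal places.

8.57

Initially, 55 - 6p = p - 1, so 56 = 7p and p = 8, q = 7.
The new curves are qd = 42 - 6p (demand) and qs = p + 3 (supply).
Equate the new curves: 42 - 6p = p + 3, giving 39 = 7p, p = 39/7 ≈ 5.5714, q = 60/7 ≈ 8.5714.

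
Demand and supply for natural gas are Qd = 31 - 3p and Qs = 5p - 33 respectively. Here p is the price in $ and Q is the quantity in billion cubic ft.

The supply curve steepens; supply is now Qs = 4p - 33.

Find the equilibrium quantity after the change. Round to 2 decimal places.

3.57

Original equilibrium: 31 - 3p = 5p - 33 gives 64 = 8p, so p = 8 and Q = 7.
With the change applied: demand Qd = 31 - 3p, supply Qs = 4p - 33.
New equilibrium: 31 - 3p = 4p - 33 ⇒ 64 = 7p ⇒ p = 64/7 ≈ 9.1429, Q = 25/7 ≈ 3.5714.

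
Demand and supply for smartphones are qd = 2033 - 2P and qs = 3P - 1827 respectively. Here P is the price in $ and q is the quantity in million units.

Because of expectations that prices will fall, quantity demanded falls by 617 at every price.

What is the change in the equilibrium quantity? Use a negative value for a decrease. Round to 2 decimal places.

Solve the original market: 2033 - 2P = 3P - 1827, hence P = 772 and q = 489.
After the shift, demand is qd = 1416 - 2P and supply is qs = 3P - 1827.
Setting them equal: 1416 - 2P = 3P - 1827 → 3243 = 5P, so P = 648.6 and q = 118.8.
Δq = 118.8 − 489 = -370.20.

-370.20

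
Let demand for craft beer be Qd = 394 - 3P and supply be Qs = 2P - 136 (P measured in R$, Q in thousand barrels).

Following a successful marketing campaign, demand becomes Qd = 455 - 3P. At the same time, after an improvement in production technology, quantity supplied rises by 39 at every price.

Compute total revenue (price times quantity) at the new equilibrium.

13667.52

Initially, 394 - 3P = 2P - 136, so 530 = 5P and P = 106, Q = 76.
With the change applied: demand Qd = 455 - 3P, supply Qs = 2P - 97.
Clearing the new market: 455 - 3P = 2P - 97, so P = 110.4 and Q = 123.8.
New expenditure = 110.4 × 123.8 = 13667.52.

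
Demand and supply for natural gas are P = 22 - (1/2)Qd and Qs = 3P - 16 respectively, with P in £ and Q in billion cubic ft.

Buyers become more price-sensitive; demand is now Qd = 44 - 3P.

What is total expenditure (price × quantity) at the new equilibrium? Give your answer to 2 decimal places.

140.00

Solve the original market: 44 - 2P = 3P - 16, hence P = 12 and Q = 20.
With the change applied: demand Qd = 44 - 3P, supply Qs = 3P - 16.
Clearing the new market: 44 - 3P = 3P - 16, so P = 10 and Q = 14.
New expenditure = 10 × 14 = 140.00.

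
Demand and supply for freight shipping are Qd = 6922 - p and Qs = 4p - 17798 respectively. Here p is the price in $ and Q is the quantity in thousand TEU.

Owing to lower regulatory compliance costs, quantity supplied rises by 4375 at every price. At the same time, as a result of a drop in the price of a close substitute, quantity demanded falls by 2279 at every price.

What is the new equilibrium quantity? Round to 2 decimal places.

1029.80

Solve the original market: 6922 - p = 4p - 17798, hence p = 4944 and Q = 1978.
The shock moves the curves to Qd = 4643 - p and Qs = 4p - 13423.
New equilibrium: 4643 - p = 4p - 13423 ⇒ 18066 = 5p ⇒ p = 3613.2, Q = 1029.8.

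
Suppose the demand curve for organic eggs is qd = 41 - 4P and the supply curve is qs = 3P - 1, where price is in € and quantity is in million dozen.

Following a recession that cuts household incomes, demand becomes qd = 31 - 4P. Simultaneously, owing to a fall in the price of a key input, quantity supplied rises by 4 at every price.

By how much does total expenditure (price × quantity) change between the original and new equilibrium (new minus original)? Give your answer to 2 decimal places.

Before the shock: 41 - 4P = 3P - 1 ⇒ 42 = 7P ⇒ P = 6, q = 17.
With the change applied: demand qd = 31 - 4P, supply qs = 3P + 3.
Clearing the new market: 31 - 4P = 3P + 3, so P = 4 and q = 15.
Expenditure moves from 6×17 = 102 to 4×15 = 60; change = -42.00.

-42.00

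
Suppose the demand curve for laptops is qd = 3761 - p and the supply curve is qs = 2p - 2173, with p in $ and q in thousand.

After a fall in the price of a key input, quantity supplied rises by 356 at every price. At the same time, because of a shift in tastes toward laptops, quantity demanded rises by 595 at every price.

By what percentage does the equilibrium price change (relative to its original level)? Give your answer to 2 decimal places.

+4.03

Initially, 3761 - p = 2p - 2173, so 5934 = 3p and p = 1978, q = 1783.
After the shift, demand is qd = 4356 - p and supply is qs = 2p - 1817.
Clearing the new market: 4356 - p = 2p - 1817, so p = 6173/3 ≈ 2057.6667 and q = 6895/3 ≈ 2298.3333.
%Δp = (2057.6667 − 1978) / 1978 × 100 = +4.03%.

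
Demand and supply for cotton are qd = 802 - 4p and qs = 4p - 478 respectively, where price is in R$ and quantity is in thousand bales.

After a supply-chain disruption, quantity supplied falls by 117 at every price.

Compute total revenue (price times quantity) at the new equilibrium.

18073.6875

Before the shock: 802 - 4p = 4p - 478 ⇒ 1280 = 8p ⇒ p = 160, q = 162.
With the change applied: demand qd = 802 - 4p, supply qs = 4p - 595.
Setting them equal: 802 - 4p = 4p - 595 → 1397 = 8p, so p = 174.625 and q = 103.5.
New expenditure = 174.625 × 103.5 = 18073.6875.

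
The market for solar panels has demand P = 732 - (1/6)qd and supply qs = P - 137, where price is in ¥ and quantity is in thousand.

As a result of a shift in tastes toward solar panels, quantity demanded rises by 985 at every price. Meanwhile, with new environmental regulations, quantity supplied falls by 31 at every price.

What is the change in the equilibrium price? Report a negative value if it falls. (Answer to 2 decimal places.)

+145.14

Solve the original market: 4392 - 6P = P - 137, hence P = 647 and q = 510.
With the change applied: demand qd = 5377 - 6P, supply qs = P - 168.
New equilibrium: 5377 - 6P = P - 168 ⇒ 5545 = 7P ⇒ P = 5545/7 ≈ 792.1429, q = 4369/7 ≈ 624.1429.
ΔP = 792.1429 − 647 = +145.14.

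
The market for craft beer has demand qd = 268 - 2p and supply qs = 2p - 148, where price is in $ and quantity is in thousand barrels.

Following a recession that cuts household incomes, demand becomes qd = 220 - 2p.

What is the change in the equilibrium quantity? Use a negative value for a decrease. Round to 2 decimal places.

-24.00

Original equilibrium: 268 - 2p = 2p - 148 gives 416 = 4p, so p = 104 and q = 60.
The new curves are qd = 220 - 2p (demand) and qs = 2p - 148 (supply).
Clearing the new market: 220 - 2p = 2p - 148, so p = 92 and q = 36.
Δq = 36 − 60 = -24.00.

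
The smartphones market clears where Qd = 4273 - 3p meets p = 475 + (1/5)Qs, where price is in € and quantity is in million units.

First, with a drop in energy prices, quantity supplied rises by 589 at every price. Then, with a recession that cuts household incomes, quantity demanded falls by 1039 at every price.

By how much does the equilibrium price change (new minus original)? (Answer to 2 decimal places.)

Solve the original market: 4273 - 3p = 5p - 2375, hence p = 831 and Q = 1780.
After the shift, demand is Qd = 3234 - 3p and supply is Qs = 5p - 1786.
Clearing the new market: 3234 - 3p = 5p - 1786, so p = 627.5 and Q = 1351.5.
Δp = 627.5 − 831 = -203.50.

-203.50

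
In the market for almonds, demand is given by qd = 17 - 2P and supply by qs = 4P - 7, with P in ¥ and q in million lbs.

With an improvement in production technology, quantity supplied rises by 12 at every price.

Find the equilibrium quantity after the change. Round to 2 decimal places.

13.00

Solve the original market: 17 - 2P = 4P - 7, hence P = 4 and q = 9.
With the change applied: demand qd = 17 - 2P, supply qs = 4P + 5.
Clearing the new market: 17 - 2P = 4P + 5, so P = 2 and q = 13.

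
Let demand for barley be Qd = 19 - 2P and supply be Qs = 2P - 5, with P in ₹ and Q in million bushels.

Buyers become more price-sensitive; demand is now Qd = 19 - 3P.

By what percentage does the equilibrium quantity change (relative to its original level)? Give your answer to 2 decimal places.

Original equilibrium: 19 - 2P = 2P - 5 gives 24 = 4P, so P = 6 and Q = 7.
The new curves are Qd = 19 - 3P (demand) and Qs = 2P - 5 (supply).
Equate the new curves: 19 - 3P = 2P - 5, giving 24 = 5P, P = 4.8, Q = 4.6.
%ΔQ = (4.6 − 7) / 7 × 100 = -34.29%.

-34.29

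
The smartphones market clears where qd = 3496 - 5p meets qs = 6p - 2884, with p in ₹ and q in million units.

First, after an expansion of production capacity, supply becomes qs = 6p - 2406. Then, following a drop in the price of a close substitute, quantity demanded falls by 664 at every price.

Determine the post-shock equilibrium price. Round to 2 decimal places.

476.18

Before the shock: 3496 - 5p = 6p - 2884 ⇒ 6380 = 11p ⇒ p = 580, q = 596.
With the change applied: demand qd = 2832 - 5p, supply qs = 6p - 2406.
Clearing the new market: 2832 - 5p = 6p - 2406, so p = 5238/11 ≈ 476.1818 and q = 4962/11 ≈ 451.0909.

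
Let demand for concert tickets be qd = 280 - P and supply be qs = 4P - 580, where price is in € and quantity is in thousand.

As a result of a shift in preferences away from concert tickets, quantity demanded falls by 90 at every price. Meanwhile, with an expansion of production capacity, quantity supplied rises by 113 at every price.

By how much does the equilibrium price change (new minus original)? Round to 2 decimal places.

-40.60

Original equilibrium: 280 - P = 4P - 580 gives 860 = 5P, so P = 172 and q = 108.
With the change applied: demand qd = 190 - P, supply qs = 4P - 467.
New equilibrium: 190 - P = 4P - 467 ⇒ 657 = 5P ⇒ P = 131.4, q = 58.6.
ΔP = 131.4 − 172 = -40.60.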